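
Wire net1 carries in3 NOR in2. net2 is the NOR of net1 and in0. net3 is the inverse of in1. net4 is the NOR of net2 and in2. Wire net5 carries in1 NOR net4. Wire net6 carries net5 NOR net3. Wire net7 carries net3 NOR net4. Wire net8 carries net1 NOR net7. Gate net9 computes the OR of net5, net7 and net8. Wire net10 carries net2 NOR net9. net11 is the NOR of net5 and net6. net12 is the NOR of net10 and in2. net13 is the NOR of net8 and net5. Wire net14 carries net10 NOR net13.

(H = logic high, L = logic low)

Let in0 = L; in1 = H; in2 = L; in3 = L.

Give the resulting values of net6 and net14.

net6 = H; net14 = L

net1 = in3 NOR in2 = L NOR L = H
net2 = net1 NOR in0 = H NOR L = L
net3 = NOT in1 = NOT H = L
net4 = net2 NOR in2 = L NOR L = H
net5 = in1 NOR net4 = H NOR H = L
net6 = net5 NOR net3 = L NOR L = H
net7 = net3 NOR net4 = L NOR H = L
net8 = net1 NOR net7 = H NOR L = L
net9 = net5 OR net7 OR net8 = L OR L OR L = L
net10 = net2 NOR net9 = L NOR L = H
net13 = net8 NOR net5 = L NOR L = H
net14 = net10 NOR net13 = H NOR H = L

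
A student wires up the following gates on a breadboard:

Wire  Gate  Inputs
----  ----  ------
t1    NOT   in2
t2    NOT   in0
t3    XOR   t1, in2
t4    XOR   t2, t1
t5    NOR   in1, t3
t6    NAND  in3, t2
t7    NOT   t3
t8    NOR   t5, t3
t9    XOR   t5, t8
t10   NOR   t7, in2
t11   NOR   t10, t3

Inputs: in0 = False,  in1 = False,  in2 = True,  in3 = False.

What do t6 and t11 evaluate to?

t1 = NOT in2 = NOT True = False
t2 = NOT in0 = NOT False = True
t3 = t1 XOR in2 = False XOR True = True
t6 = in3 NAND t2 = False NAND True = True
t7 = NOT t3 = NOT True = False
t10 = t7 NOR in2 = False NOR True = False
t11 = t10 NOR t3 = False NOR True = False

t6 = True  t11 = False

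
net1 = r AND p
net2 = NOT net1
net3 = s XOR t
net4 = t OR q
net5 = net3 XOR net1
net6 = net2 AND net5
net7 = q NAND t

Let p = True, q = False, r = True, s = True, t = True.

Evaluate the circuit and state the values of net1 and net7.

net1 = True; net7 = True

net1 = r AND p = True AND True = True
net7 = q NAND t = False NAND True = True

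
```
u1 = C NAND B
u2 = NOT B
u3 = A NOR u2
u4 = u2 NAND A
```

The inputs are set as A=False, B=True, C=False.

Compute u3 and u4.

u3 = True, u4 = True

u2 = NOT B = NOT True = False
u3 = A NOR u2 = False NOR False = True
u4 = u2 NAND A = False NAND False = True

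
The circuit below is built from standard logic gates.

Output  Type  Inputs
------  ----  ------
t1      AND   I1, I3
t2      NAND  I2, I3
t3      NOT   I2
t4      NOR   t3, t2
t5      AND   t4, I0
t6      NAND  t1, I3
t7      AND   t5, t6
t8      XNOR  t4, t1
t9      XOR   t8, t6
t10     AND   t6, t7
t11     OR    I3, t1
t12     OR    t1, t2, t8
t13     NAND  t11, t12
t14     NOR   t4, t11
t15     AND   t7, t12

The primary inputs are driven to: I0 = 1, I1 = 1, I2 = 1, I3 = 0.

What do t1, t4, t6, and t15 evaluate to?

t1 = I1 AND I3 = 1 AND 0 = 0
t2 = I2 NAND I3 = 1 NAND 0 = 1
t3 = NOT I2 = NOT 1 = 0
t4 = t3 NOR t2 = 0 NOR 1 = 0
t5 = t4 AND I0 = 0 AND 1 = 0
t6 = t1 NAND I3 = 0 NAND 0 = 1
t7 = t5 AND t6 = 0 AND 1 = 0
t8 = t4 XNOR t1 = 0 XNOR 0 = 1
t12 = t1 OR t2 OR t8 = 0 OR 1 OR 1 = 1
t15 = t7 AND t12 = 0 AND 1 = 0

t1 = 0; t4 = 0; t6 = 1; t15 = 0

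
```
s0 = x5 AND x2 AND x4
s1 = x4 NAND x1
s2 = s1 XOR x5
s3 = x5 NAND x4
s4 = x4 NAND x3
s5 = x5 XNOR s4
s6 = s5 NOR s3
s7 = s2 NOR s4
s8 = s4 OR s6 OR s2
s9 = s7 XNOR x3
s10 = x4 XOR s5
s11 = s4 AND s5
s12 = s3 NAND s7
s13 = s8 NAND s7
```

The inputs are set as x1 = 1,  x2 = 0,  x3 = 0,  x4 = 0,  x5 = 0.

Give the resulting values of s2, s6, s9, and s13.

s1 = x4 NAND x1 = 0 NAND 1 = 1
s2 = s1 XOR x5 = 1 XOR 0 = 1
s3 = x5 NAND x4 = 0 NAND 0 = 1
s4 = x4 NAND x3 = 0 NAND 0 = 1
s5 = x5 XNOR s4 = 0 XNOR 1 = 0
s6 = s5 NOR s3 = 0 NOR 1 = 0
s7 = s2 NOR s4 = 1 NOR 1 = 0
s8 = s4 OR s6 OR s2 = 1 OR 0 OR 1 = 1
s9 = s7 XNOR x3 = 0 XNOR 0 = 1
s13 = s8 NAND s7 = 1 NAND 0 = 1

s2 = 1  s6 = 0  s9 = 1  s13 = 1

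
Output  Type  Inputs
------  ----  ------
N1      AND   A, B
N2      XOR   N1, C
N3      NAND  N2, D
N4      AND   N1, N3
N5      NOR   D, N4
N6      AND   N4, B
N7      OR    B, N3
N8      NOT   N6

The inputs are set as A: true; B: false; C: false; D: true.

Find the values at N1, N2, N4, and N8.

N1 = false  N2 = false  N4 = false  N8 = true

N1 = A AND B = true AND false = false
N2 = N1 XOR C = false XOR false = false
N3 = N2 NAND D = false NAND true = true
N4 = N1 AND N3 = false AND true = false
N6 = N4 AND B = false AND false = false
N8 = NOT N6 = NOT false = true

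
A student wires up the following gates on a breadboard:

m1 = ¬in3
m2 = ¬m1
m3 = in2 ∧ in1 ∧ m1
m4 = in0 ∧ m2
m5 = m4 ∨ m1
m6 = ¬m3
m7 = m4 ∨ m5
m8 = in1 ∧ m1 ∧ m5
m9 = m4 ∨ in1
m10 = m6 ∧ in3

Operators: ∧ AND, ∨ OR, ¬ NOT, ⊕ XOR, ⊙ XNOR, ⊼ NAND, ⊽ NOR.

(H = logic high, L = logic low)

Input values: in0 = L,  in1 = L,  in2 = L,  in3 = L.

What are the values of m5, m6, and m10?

m5 = H, m6 = H, m10 = L

m1 = NOT in3 = NOT L = H
m2 = NOT m1 = NOT H = L
m3 = in2 AND in1 AND m1 = L AND L AND H = L
m4 = in0 AND m2 = L AND L = L
m5 = m4 OR m1 = L OR H = H
m6 = NOT m3 = NOT L = H
m10 = m6 AND in3 = H AND L = L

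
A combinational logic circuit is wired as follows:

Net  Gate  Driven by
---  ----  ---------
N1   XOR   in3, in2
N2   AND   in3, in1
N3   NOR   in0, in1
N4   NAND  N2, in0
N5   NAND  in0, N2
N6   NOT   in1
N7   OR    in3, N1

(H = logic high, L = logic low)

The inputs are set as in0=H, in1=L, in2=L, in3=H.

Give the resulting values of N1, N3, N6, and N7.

N1 = H  N3 = L  N6 = H  N7 = H

N1 = in3 XOR in2 = H XOR L = H
N3 = in0 NOR in1 = H NOR L = L
N6 = NOT in1 = NOT L = H
N7 = in3 OR N1 = H OR H = H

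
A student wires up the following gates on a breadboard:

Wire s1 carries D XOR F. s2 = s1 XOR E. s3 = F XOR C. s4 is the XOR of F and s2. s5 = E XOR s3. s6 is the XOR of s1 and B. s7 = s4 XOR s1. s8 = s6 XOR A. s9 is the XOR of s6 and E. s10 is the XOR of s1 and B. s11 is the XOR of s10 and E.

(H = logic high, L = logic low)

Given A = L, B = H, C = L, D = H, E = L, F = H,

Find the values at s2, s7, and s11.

s1 = D XOR F = H XOR H = L
s2 = s1 XOR E = L XOR L = L
s4 = F XOR s2 = H XOR L = H
s7 = s4 XOR s1 = H XOR L = H
s10 = s1 XOR B = L XOR H = H
s11 = s10 XOR E = H XOR L = H

s2 = L, s7 = H, s11 = H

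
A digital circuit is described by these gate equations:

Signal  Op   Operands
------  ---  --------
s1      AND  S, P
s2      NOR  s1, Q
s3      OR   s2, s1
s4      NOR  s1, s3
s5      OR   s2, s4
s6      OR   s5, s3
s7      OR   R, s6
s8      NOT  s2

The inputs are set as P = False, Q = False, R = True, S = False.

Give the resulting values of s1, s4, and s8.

s1 = False  s4 = False  s8 = False

s1 = S AND P = False AND False = False
s2 = s1 NOR Q = False NOR False = True
s3 = s2 OR s1 = True OR False = True
s4 = s1 NOR s3 = False NOR True = False
s8 = NOT s2 = NOT True = False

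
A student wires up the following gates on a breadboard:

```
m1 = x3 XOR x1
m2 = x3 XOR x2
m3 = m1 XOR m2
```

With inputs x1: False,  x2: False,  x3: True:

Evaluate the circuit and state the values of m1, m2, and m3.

m1 = True, m2 = True, m3 = False

m1 = x3 XOR x1 = True XOR False = True
m2 = x3 XOR x2 = True XOR False = True
m3 = m1 XOR m2 = True XOR True = False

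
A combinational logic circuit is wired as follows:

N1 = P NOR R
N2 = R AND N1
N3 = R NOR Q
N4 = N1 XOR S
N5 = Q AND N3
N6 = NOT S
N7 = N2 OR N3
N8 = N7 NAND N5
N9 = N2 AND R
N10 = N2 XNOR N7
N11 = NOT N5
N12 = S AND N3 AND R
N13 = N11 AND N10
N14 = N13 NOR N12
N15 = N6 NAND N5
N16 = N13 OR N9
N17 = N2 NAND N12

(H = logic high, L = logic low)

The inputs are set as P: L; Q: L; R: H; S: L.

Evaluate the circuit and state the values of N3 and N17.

N1 = P NOR R = L NOR H = L
N2 = R AND N1 = H AND L = L
N3 = R NOR Q = H NOR L = L
N12 = S AND N3 AND R = L AND L AND H = L
N17 = N2 NAND N12 = L NAND L = H

N3 = L; N17 = H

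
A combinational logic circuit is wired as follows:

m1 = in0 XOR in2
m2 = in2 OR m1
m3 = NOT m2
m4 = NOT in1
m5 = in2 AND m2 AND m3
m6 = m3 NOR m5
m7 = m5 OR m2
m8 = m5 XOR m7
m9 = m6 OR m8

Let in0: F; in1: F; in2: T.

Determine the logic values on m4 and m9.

m4 = T, m9 = T

m1 = in0 XOR in2 = F XOR T = T
m2 = in2 OR m1 = T OR T = T
m3 = NOT m2 = NOT T = F
m4 = NOT in1 = NOT F = T
m5 = in2 AND m2 AND m3 = T AND T AND F = F
m6 = m3 NOR m5 = F NOR F = T
m7 = m5 OR m2 = F OR T = T
m8 = m5 XOR m7 = F XOR T = T
m9 = m6 OR m8 = T OR T = T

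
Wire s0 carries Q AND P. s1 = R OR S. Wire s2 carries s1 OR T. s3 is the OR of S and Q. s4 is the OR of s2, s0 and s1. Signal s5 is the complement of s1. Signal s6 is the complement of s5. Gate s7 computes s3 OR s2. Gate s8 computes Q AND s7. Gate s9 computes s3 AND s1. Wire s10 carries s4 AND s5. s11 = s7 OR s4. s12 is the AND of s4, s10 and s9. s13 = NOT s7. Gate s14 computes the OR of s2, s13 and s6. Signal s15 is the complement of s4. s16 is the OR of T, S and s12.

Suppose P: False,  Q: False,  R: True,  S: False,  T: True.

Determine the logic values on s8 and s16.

s8 = False  s16 = True

s0 = Q AND P = False AND False = False
s1 = R OR S = True OR False = True
s2 = s1 OR T = True OR True = True
s3 = S OR Q = False OR False = False
s4 = s2 OR s0 OR s1 = True OR False OR True = True
s5 = NOT s1 = NOT True = False
s7 = s3 OR s2 = False OR True = True
s8 = Q AND s7 = False AND True = False
s9 = s3 AND s1 = False AND True = False
s10 = s4 AND s5 = True AND False = False
s12 = s4 AND s10 AND s9 = True AND False AND False = False
s16 = T OR S OR s12 = True OR False OR False = True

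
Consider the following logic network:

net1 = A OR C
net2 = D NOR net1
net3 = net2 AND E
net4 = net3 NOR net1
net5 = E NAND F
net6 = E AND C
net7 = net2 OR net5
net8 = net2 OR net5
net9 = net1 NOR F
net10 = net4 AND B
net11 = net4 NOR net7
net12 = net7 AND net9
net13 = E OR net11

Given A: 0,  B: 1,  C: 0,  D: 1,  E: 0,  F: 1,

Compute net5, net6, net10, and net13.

net5 = 1, net6 = 0, net10 = 1, net13 = 0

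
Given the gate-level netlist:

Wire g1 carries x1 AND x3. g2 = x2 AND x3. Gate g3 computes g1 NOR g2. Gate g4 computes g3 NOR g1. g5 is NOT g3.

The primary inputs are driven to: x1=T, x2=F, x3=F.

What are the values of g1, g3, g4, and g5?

g1 = F, g3 = T, g4 = F, g5 = F

g1 = x1 AND x3 = T AND F = F
g2 = x2 AND x3 = F AND F = F
g3 = g1 NOR g2 = F NOR F = T
g4 = g3 NOR g1 = T NOR F = F
g5 = NOT g3 = NOT T = F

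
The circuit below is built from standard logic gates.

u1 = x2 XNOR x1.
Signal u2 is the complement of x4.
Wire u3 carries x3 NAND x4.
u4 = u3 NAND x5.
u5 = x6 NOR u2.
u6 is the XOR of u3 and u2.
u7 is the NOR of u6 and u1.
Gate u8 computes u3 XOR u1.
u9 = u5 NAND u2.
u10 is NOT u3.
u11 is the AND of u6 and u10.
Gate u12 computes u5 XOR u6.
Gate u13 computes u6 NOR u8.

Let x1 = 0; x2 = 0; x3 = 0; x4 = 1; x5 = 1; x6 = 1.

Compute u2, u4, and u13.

u2 = 0; u4 = 0; u13 = 0

u1 = x2 XNOR x1 = 0 XNOR 0 = 1
u2 = NOT x4 = NOT 1 = 0
u3 = x3 NAND x4 = 0 NAND 1 = 1
u4 = u3 NAND x5 = 1 NAND 1 = 0
u6 = u3 XOR u2 = 1 XOR 0 = 1
u8 = u3 XOR u1 = 1 XOR 1 = 0
u13 = u6 NOR u8 = 1 NOR 0 = 0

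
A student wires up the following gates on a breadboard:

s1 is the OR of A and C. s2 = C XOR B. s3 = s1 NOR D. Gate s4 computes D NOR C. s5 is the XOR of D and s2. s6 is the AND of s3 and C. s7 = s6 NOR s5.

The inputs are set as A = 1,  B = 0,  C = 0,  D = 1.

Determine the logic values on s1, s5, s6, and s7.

s1 = 1; s5 = 1; s6 = 0; s7 = 0

s1 = A OR C = 1 OR 0 = 1
s2 = C XOR B = 0 XOR 0 = 0
s3 = s1 NOR D = 1 NOR 1 = 0
s5 = D XOR s2 = 1 XOR 0 = 1
s6 = s3 AND C = 0 AND 0 = 0
s7 = s6 NOR s5 = 0 NOR 1 = 0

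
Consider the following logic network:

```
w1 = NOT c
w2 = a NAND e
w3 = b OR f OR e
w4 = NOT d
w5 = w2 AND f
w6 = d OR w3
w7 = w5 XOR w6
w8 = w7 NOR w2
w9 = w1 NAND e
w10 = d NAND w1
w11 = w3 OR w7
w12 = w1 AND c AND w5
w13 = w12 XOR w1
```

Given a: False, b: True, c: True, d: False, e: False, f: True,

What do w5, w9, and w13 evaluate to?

w1 = NOT c = NOT True = False
w2 = a NAND e = False NAND False = True
w5 = w2 AND f = True AND True = True
w9 = w1 NAND e = False NAND False = True
w12 = w1 AND c AND w5 = False AND True AND True = False
w13 = w12 XOR w1 = False XOR False = False

w5 = True  w9 = True  w13 = False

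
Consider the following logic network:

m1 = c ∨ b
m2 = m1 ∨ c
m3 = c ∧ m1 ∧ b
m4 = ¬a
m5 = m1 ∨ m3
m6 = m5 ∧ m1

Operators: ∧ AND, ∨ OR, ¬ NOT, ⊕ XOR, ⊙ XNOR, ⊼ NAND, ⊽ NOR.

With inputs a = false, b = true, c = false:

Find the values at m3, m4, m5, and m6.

m3 = false, m4 = true, m5 = true, m6 = true

m1 = c OR b = false OR true = true
m3 = c AND m1 AND b = false AND true AND true = false
m4 = NOT a = NOT false = true
m5 = m1 OR m3 = true OR false = true
m6 = m5 AND m1 = true AND true = true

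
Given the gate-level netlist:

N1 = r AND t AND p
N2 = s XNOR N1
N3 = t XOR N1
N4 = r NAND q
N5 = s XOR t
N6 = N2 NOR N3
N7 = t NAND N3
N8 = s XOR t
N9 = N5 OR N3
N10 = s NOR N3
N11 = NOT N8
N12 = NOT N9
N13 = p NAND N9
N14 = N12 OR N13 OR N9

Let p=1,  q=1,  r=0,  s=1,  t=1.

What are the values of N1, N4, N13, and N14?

N1 = r AND t AND p = 0 AND 1 AND 1 = 0
N3 = t XOR N1 = 1 XOR 0 = 1
N4 = r NAND q = 0 NAND 1 = 1
N5 = s XOR t = 1 XOR 1 = 0
N9 = N5 OR N3 = 0 OR 1 = 1
N12 = NOT N9 = NOT 1 = 0
N13 = p NAND N9 = 1 NAND 1 = 0
N14 = N12 OR N13 OR N9 = 0 OR 0 OR 1 = 1

N1 = 0  N4 = 1  N13 = 0  N14 = 1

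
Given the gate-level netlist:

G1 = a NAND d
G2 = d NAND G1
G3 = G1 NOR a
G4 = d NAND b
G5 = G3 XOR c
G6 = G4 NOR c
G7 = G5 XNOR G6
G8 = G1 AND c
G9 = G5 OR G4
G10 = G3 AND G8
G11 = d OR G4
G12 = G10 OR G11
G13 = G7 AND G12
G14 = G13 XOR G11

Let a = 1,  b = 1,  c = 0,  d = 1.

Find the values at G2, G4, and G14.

G2 = 1, G4 = 0, G14 = 1

G1 = a NAND d = 1 NAND 1 = 0
G2 = d NAND G1 = 1 NAND 0 = 1
G3 = G1 NOR a = 0 NOR 1 = 0
G4 = d NAND b = 1 NAND 1 = 0
G5 = G3 XOR c = 0 XOR 0 = 0
G6 = G4 NOR c = 0 NOR 0 = 1
G7 = G5 XNOR G6 = 0 XNOR 1 = 0
G8 = G1 AND c = 0 AND 0 = 0
G10 = G3 AND G8 = 0 AND 0 = 0
G11 = d OR G4 = 1 OR 0 = 1
G12 = G10 OR G11 = 0 OR 1 = 1
G13 = G7 AND G12 = 0 AND 1 = 0
G14 = G13 XOR G11 = 0 XOR 1 = 1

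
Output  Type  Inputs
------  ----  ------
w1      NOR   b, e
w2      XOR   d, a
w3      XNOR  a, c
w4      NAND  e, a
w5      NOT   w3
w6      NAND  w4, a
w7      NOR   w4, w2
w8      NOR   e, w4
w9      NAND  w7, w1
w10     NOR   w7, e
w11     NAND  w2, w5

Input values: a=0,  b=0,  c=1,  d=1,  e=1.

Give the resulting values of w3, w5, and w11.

w3 = 0, w5 = 1, w11 = 0

w2 = d XOR a = 1 XOR 0 = 1
w3 = a XNOR c = 0 XNOR 1 = 0
w5 = NOT w3 = NOT 0 = 1
w11 = w2 NAND w5 = 1 NAND 1 = 0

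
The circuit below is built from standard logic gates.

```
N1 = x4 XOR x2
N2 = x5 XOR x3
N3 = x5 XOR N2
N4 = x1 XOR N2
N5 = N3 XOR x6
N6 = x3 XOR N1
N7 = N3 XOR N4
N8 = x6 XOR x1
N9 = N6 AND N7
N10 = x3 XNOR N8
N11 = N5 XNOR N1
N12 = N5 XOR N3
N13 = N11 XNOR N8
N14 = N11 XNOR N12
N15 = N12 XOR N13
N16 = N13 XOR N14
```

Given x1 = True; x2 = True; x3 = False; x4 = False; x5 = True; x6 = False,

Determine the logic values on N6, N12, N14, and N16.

N6 = True, N12 = False, N14 = True, N16 = True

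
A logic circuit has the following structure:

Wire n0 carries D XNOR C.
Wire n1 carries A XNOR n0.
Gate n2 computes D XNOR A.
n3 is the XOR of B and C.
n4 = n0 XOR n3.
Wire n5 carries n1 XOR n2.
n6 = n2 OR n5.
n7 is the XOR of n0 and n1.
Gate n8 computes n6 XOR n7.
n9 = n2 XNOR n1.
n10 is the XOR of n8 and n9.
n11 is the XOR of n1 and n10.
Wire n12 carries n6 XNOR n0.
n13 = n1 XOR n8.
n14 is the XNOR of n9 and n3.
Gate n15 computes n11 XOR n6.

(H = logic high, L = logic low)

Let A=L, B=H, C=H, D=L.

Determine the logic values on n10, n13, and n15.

n0 = D XNOR C = L XNOR H = L
n1 = A XNOR n0 = L XNOR L = H
n2 = D XNOR A = L XNOR L = H
n5 = n1 XOR n2 = H XOR H = L
n6 = n2 OR n5 = H OR L = H
n7 = n0 XOR n1 = L XOR H = H
n8 = n6 XOR n7 = H XOR H = L
n9 = n2 XNOR n1 = H XNOR H = H
n10 = n8 XOR n9 = L XOR H = H
n11 = n1 XOR n10 = H XOR H = L
n13 = n1 XOR n8 = H XOR L = H
n15 = n11 XOR n6 = L XOR H = H

n10 = H, n13 = H, n15 = H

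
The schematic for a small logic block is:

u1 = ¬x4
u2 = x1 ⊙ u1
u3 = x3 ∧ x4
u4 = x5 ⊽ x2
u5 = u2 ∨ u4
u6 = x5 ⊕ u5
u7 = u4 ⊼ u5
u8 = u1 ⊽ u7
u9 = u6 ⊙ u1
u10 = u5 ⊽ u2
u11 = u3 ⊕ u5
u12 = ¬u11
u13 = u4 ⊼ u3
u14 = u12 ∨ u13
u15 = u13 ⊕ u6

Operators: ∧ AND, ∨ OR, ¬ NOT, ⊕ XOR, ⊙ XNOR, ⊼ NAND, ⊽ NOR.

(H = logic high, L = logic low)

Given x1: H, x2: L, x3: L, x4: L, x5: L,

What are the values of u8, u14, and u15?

u8 = L  u14 = H  u15 = L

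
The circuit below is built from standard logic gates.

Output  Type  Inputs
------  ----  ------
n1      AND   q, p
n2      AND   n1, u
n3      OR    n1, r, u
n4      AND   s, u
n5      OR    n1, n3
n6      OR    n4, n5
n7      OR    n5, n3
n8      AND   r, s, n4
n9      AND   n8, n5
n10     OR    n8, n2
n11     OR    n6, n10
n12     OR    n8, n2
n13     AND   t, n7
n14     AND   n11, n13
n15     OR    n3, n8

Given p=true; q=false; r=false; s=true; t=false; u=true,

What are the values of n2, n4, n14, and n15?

n2 = false, n4 = true, n14 = false, n15 = true

n1 = q AND p = false AND true = false
n2 = n1 AND u = false AND true = false
n3 = n1 OR r OR u = false OR false OR true = true
n4 = s AND u = true AND true = true
n5 = n1 OR n3 = false OR true = true
n6 = n4 OR n5 = true OR true = true
n7 = n5 OR n3 = true OR true = true
n8 = r AND s AND n4 = false AND true AND true = false
n10 = n8 OR n2 = false OR false = false
n11 = n6 OR n10 = true OR false = true
n13 = t AND n7 = false AND true = false
n14 = n11 AND n13 = true AND false = false
n15 = n3 OR n8 = true OR false = true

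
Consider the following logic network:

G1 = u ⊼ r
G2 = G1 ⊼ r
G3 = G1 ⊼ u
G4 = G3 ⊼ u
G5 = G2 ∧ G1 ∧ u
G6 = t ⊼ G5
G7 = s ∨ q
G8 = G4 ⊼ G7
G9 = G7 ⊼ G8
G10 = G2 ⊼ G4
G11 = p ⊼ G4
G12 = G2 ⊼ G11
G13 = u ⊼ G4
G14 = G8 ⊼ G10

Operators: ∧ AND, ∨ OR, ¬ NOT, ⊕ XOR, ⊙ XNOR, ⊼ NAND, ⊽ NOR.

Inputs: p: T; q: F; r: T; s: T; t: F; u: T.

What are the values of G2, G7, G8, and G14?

G1 = u NAND r = T NAND T = F
G2 = G1 NAND r = F NAND T = T
G3 = G1 NAND u = F NAND T = T
G4 = G3 NAND u = T NAND T = F
G7 = s OR q = T OR F = T
G8 = G4 NAND G7 = F NAND T = T
G10 = G2 NAND G4 = T NAND F = T
G14 = G8 NAND G10 = T NAND T = F

G2 = T, G7 = T, G8 = T, G14 = F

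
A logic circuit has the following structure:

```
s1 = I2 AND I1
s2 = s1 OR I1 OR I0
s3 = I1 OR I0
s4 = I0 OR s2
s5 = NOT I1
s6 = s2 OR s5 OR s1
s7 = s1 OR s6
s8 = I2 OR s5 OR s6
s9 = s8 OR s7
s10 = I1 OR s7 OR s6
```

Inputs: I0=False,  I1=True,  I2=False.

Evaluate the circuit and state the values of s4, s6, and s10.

s1 = I2 AND I1 = False AND True = False
s2 = s1 OR I1 OR I0 = False OR True OR False = True
s4 = I0 OR s2 = False OR True = True
s5 = NOT I1 = NOT True = False
s6 = s2 OR s5 OR s1 = True OR False OR False = True
s7 = s1 OR s6 = False OR True = True
s10 = I1 OR s7 OR s6 = True OR True OR True = True

s4 = True, s6 = True, s10 = True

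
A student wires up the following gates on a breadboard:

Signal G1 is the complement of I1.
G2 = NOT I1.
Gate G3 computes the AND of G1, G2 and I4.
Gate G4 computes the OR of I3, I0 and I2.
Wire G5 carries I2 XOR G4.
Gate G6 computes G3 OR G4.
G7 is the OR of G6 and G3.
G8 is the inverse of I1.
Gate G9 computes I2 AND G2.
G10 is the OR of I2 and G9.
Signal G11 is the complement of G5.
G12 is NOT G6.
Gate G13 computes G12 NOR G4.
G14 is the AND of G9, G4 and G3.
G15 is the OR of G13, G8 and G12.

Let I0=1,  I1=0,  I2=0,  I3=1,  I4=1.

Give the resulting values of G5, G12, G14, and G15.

G1 = NOT I1 = NOT 0 = 1
G2 = NOT I1 = NOT 0 = 1
G3 = G1 AND G2 AND I4 = 1 AND 1 AND 1 = 1
G4 = I3 OR I0 OR I2 = 1 OR 1 OR 0 = 1
G5 = I2 XOR G4 = 0 XOR 1 = 1
G6 = G3 OR G4 = 1 OR 1 = 1
G8 = NOT I1 = NOT 0 = 1
G9 = I2 AND G2 = 0 AND 1 = 0
G12 = NOT G6 = NOT 1 = 0
G13 = G12 NOR G4 = 0 NOR 1 = 0
G14 = G9 AND G4 AND G3 = 0 AND 1 AND 1 = 0
G15 = G13 OR G8 OR G12 = 0 OR 1 OR 0 = 1

G5 = 1; G12 = 0; G14 = 0; G15 = 1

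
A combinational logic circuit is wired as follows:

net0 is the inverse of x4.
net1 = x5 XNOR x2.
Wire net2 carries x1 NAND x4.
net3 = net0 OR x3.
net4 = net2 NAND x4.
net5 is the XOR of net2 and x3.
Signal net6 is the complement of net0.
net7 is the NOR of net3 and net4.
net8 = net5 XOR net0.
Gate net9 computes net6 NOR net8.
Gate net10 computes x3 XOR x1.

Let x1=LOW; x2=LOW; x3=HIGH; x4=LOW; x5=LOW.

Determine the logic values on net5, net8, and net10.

net0 = NOT x4 = NOT LOW = HIGH
net2 = x1 NAND x4 = LOW NAND LOW = HIGH
net5 = net2 XOR x3 = HIGH XOR HIGH = LOW
net8 = net5 XOR net0 = LOW XOR HIGH = HIGH
net10 = x3 XOR x1 = HIGH XOR LOW = HIGH

net5 = LOW, net8 = HIGH, net10 = HIGH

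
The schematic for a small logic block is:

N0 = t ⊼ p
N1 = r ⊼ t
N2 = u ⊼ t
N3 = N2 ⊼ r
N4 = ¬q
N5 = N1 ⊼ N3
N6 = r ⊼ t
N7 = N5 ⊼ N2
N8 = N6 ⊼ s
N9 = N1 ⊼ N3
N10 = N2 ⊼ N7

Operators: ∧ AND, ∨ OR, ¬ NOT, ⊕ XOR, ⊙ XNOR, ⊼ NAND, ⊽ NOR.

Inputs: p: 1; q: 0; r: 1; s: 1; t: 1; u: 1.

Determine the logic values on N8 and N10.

N8 = 1  N10 = 1

N1 = r NAND t = 1 NAND 1 = 0
N2 = u NAND t = 1 NAND 1 = 0
N3 = N2 NAND r = 0 NAND 1 = 1
N5 = N1 NAND N3 = 0 NAND 1 = 1
N6 = r NAND t = 1 NAND 1 = 0
N7 = N5 NAND N2 = 1 NAND 0 = 1
N8 = N6 NAND s = 0 NAND 1 = 1
N10 = N2 NAND N7 = 0 NAND 1 = 1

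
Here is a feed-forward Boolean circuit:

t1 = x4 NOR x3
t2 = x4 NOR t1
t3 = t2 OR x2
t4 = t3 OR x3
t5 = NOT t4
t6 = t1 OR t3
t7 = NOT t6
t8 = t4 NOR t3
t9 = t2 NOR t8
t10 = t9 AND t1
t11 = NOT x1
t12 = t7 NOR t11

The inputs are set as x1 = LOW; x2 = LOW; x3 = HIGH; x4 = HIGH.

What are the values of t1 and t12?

t1 = LOW, t12 = LOW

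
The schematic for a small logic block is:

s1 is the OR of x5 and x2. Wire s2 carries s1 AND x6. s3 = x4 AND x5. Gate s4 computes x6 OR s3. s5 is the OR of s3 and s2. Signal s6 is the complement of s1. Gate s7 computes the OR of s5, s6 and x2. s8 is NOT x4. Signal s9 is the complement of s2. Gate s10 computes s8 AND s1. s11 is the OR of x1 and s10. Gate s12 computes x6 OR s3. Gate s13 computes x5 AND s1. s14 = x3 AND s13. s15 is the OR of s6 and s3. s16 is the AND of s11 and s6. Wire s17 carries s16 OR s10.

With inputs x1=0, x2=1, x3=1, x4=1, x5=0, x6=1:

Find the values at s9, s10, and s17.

s1 = x5 OR x2 = 0 OR 1 = 1
s2 = s1 AND x6 = 1 AND 1 = 1
s6 = NOT s1 = NOT 1 = 0
s8 = NOT x4 = NOT 1 = 0
s9 = NOT s2 = NOT 1 = 0
s10 = s8 AND s1 = 0 AND 1 = 0
s11 = x1 OR s10 = 0 OR 0 = 0
s16 = s11 AND s6 = 0 AND 0 = 0
s17 = s16 OR s10 = 0 OR 0 = 0

s9 = 0; s10 = 0; s17 = 0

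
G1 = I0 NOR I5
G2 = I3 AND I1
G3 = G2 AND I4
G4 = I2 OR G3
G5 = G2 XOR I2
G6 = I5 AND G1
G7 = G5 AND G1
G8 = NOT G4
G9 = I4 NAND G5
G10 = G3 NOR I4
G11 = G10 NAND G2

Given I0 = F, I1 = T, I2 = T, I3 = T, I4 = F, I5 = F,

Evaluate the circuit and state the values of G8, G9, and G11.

G2 = I3 AND I1 = T AND T = T
G3 = G2 AND I4 = T AND F = F
G4 = I2 OR G3 = T OR F = T
G5 = G2 XOR I2 = T XOR T = F
G8 = NOT G4 = NOT T = F
G9 = I4 NAND G5 = F NAND F = T
G10 = G3 NOR I4 = F NOR F = T
G11 = G10 NAND G2 = T NAND T = F

G8 = F  G9 = T  G11 = F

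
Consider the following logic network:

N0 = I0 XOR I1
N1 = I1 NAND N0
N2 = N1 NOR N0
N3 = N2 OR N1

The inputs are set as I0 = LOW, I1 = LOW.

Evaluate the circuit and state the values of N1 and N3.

N0 = I0 XOR I1 = LOW XOR LOW = LOW
N1 = I1 NAND N0 = LOW NAND LOW = HIGH
N2 = N1 NOR N0 = HIGH NOR LOW = LOW
N3 = N2 OR N1 = LOW OR HIGH = HIGH

N1 = HIGH; N3 = HIGH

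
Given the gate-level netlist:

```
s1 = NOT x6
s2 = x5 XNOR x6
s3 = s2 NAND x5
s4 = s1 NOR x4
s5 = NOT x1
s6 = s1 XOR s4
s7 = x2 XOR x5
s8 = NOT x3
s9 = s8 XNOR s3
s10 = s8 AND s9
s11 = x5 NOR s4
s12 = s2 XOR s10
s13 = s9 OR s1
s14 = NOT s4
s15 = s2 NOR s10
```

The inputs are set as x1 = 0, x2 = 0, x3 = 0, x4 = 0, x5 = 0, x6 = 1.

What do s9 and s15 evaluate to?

s2 = x5 XNOR x6 = 0 XNOR 1 = 0
s3 = s2 NAND x5 = 0 NAND 0 = 1
s8 = NOT x3 = NOT 0 = 1
s9 = s8 XNOR s3 = 1 XNOR 1 = 1
s10 = s8 AND s9 = 1 AND 1 = 1
s15 = s2 NOR s10 = 0 NOR 1 = 0

s9 = 1  s15 = 0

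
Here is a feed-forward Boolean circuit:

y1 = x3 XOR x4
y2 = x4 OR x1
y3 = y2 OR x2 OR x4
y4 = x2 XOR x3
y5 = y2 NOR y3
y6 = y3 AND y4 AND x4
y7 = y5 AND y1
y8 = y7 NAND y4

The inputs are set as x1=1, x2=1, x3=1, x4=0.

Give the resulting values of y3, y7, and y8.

y3 = 1  y7 = 0  y8 = 1

y1 = x3 XOR x4 = 1 XOR 0 = 1
y2 = x4 OR x1 = 0 OR 1 = 1
y3 = y2 OR x2 OR x4 = 1 OR 1 OR 0 = 1
y4 = x2 XOR x3 = 1 XOR 1 = 0
y5 = y2 NOR y3 = 1 NOR 1 = 0
y7 = y5 AND y1 = 0 AND 1 = 0
y8 = y7 NAND y4 = 0 NAND 0 = 1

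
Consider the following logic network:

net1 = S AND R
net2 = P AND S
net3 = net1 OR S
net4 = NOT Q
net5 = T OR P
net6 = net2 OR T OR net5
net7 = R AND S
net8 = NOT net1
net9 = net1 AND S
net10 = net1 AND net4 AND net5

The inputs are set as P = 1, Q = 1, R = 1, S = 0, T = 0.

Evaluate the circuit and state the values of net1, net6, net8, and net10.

net1 = S AND R = 0 AND 1 = 0
net2 = P AND S = 1 AND 0 = 0
net4 = NOT Q = NOT 1 = 0
net5 = T OR P = 0 OR 1 = 1
net6 = net2 OR T OR net5 = 0 OR 0 OR 1 = 1
net8 = NOT net1 = NOT 0 = 1
net10 = net1 AND net4 AND net5 = 0 AND 0 AND 1 = 0

net1 = 0, net6 = 1, net8 = 1, net10 = 0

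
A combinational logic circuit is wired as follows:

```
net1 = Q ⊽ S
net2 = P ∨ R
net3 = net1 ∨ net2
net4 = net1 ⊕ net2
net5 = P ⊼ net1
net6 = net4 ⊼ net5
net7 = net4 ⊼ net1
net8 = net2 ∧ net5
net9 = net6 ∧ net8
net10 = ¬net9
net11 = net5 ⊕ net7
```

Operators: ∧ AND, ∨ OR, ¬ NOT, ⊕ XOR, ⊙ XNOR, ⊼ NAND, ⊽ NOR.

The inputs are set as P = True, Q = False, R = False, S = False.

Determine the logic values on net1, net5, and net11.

net1 = True  net5 = False  net11 = True

net1 = Q NOR S = False NOR False = True
net2 = P OR R = True OR False = True
net4 = net1 XOR net2 = True XOR True = False
net5 = P NAND net1 = True NAND True = False
net7 = net4 NAND net1 = False NAND True = True
net11 = net5 XOR net7 = False XOR True = True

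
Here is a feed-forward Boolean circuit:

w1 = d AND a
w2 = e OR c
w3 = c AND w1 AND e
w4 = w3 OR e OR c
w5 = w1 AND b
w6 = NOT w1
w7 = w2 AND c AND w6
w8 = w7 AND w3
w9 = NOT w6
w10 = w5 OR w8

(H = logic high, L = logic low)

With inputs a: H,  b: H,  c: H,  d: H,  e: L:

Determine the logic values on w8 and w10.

w1 = d AND a = H AND H = H
w2 = e OR c = L OR H = H
w3 = c AND w1 AND e = H AND H AND L = L
w5 = w1 AND b = H AND H = H
w6 = NOT w1 = NOT H = L
w7 = w2 AND c AND w6 = H AND H AND L = L
w8 = w7 AND w3 = L AND L = L
w10 = w5 OR w8 = H OR L = H

w8 = L  w10 = H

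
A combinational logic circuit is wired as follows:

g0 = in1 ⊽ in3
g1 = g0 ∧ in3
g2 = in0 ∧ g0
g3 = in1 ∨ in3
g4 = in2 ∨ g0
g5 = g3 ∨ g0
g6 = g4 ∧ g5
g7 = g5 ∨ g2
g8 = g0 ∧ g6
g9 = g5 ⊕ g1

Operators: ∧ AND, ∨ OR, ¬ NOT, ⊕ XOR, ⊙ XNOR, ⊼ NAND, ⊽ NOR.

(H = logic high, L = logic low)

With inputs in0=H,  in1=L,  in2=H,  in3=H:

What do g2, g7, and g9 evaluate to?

g2 = L, g7 = H, g9 = H

g0 = in1 NOR in3 = L NOR H = L
g1 = g0 AND in3 = L AND H = L
g2 = in0 AND g0 = H AND L = L
g3 = in1 OR in3 = L OR H = H
g5 = g3 OR g0 = H OR L = H
g7 = g5 OR g2 = H OR L = H
g9 = g5 XOR g1 = H XOR L = H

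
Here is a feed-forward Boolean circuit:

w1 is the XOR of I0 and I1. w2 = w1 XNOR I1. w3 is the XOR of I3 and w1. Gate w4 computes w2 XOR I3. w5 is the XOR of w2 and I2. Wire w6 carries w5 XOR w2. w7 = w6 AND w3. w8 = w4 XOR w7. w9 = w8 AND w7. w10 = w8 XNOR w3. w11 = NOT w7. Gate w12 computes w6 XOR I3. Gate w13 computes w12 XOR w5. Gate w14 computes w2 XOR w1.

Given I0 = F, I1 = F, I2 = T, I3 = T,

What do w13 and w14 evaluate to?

w13 = F, w14 = T

w1 = I0 XOR I1 = F XOR F = F
w2 = w1 XNOR I1 = F XNOR F = T
w5 = w2 XOR I2 = T XOR T = F
w6 = w5 XOR w2 = F XOR T = T
w12 = w6 XOR I3 = T XOR T = F
w13 = w12 XOR w5 = F XOR F = F
w14 = w2 XOR w1 = T XOR F = T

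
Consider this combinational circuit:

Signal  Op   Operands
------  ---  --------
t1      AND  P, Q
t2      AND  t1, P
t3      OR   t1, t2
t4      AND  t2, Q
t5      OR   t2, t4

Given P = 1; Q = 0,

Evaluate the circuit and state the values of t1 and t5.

t1 = P AND Q = 1 AND 0 = 0
t2 = t1 AND P = 0 AND 1 = 0
t4 = t2 AND Q = 0 AND 0 = 0
t5 = t2 OR t4 = 0 OR 0 = 0

t1 = 0  t5 = 0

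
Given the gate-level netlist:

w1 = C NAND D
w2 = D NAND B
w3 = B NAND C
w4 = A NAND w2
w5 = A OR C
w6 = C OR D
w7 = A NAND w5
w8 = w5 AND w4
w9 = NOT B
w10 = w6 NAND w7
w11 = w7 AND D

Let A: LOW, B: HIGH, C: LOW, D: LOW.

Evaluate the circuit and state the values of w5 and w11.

w5 = LOW; w11 = LOW

w5 = A OR C = LOW OR LOW = LOW
w7 = A NAND w5 = LOW NAND LOW = HIGH
w11 = w7 AND D = HIGH AND LOW = LOW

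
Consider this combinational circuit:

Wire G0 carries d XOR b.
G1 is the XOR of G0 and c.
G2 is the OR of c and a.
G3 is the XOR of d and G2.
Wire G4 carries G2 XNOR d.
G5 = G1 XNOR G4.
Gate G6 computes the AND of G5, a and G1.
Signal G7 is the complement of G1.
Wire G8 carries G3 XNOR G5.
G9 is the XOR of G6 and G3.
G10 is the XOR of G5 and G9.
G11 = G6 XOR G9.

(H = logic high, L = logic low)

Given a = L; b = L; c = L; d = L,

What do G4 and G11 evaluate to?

G4 = H, G11 = L

G0 = d XOR b = L XOR L = L
G1 = G0 XOR c = L XOR L = L
G2 = c OR a = L OR L = L
G3 = d XOR G2 = L XOR L = L
G4 = G2 XNOR d = L XNOR L = H
G5 = G1 XNOR G4 = L XNOR H = L
G6 = G5 AND a AND G1 = L AND L AND L = L
G9 = G6 XOR G3 = L XOR L = L
G11 = G6 XOR G9 = L XOR L = L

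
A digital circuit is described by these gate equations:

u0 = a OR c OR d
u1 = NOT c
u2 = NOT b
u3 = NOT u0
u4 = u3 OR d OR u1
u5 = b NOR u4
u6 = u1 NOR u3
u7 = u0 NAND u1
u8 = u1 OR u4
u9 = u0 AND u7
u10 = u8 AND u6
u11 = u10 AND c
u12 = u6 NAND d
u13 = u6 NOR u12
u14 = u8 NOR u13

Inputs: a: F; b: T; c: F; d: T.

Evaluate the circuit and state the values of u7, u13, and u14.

u7 = F, u13 = F, u14 = F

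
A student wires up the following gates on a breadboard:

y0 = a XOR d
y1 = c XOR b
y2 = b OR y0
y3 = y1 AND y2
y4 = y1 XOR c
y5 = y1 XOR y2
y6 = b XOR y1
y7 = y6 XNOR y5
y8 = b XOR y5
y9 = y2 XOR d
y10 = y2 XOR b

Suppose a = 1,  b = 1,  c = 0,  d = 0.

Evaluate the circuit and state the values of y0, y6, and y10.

y0 = 1  y6 = 0  y10 = 0

y0 = a XOR d = 1 XOR 0 = 1
y1 = c XOR b = 0 XOR 1 = 1
y2 = b OR y0 = 1 OR 1 = 1
y6 = b XOR y1 = 1 XOR 1 = 0
y10 = y2 XOR b = 1 XOR 1 = 0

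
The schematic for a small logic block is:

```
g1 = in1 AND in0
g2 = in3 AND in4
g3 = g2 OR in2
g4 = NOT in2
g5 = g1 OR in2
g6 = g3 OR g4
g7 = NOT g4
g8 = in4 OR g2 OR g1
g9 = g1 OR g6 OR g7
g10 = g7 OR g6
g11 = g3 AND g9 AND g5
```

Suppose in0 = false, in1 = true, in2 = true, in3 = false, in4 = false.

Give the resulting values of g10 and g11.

g1 = in1 AND in0 = true AND false = false
g2 = in3 AND in4 = false AND false = false
g3 = g2 OR in2 = false OR true = true
g4 = NOT in2 = NOT true = false
g5 = g1 OR in2 = false OR true = true
g6 = g3 OR g4 = true OR false = true
g7 = NOT g4 = NOT false = true
g9 = g1 OR g6 OR g7 = false OR true OR true = true
g10 = g7 OR g6 = true OR true = true
g11 = g3 AND g9 AND g5 = true AND true AND true = true

g10 = true  g11 = true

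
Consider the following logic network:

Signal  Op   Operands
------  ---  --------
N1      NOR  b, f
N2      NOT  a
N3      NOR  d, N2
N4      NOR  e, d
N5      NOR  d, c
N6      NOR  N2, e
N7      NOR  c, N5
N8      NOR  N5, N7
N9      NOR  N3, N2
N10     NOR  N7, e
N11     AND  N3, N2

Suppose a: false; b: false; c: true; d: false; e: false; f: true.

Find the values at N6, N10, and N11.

N2 = NOT a = NOT false = true
N3 = d NOR N2 = false NOR true = false
N5 = d NOR c = false NOR true = false
N6 = N2 NOR e = true NOR false = false
N7 = c NOR N5 = true NOR false = false
N10 = N7 NOR e = false NOR false = true
N11 = N3 AND N2 = false AND true = false

N6 = false; N10 = true; N11 = false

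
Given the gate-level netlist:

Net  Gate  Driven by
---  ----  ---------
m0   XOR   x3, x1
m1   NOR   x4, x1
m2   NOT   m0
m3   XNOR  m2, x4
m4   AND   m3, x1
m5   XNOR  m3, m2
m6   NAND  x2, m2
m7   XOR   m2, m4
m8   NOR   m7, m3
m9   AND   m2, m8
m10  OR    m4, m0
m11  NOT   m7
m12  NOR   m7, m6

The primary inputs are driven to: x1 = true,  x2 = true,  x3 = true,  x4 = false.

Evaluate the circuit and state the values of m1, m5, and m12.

m1 = false, m5 = false, m12 = false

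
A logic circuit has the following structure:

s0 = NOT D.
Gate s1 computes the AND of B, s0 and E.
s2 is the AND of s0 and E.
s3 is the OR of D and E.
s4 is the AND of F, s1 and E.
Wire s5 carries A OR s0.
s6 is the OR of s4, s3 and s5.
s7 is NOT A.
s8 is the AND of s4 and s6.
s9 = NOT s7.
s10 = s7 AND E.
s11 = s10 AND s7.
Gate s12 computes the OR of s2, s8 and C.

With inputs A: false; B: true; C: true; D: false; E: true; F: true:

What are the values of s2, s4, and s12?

s0 = NOT D = NOT false = true
s1 = B AND s0 AND E = true AND true AND true = true
s2 = s0 AND E = true AND true = true
s3 = D OR E = false OR true = true
s4 = F AND s1 AND E = true AND true AND true = true
s5 = A OR s0 = false OR true = true
s6 = s4 OR s3 OR s5 = true OR true OR true = true
s8 = s4 AND s6 = true AND true = true
s12 = s2 OR s8 OR C = true OR true OR true = true

s2 = true; s4 = true; s12 = true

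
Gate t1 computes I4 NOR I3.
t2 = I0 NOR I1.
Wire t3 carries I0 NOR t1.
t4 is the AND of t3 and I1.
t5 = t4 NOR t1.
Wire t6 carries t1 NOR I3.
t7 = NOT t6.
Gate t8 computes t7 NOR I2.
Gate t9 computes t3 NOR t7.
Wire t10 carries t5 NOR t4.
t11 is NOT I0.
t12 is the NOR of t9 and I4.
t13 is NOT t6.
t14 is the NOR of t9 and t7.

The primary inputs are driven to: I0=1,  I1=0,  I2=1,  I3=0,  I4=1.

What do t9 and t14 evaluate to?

t9 = 1; t14 = 0

t1 = I4 NOR I3 = 1 NOR 0 = 0
t3 = I0 NOR t1 = 1 NOR 0 = 0
t6 = t1 NOR I3 = 0 NOR 0 = 1
t7 = NOT t6 = NOT 1 = 0
t9 = t3 NOR t7 = 0 NOR 0 = 1
t14 = t9 NOR t7 = 1 NOR 0 = 0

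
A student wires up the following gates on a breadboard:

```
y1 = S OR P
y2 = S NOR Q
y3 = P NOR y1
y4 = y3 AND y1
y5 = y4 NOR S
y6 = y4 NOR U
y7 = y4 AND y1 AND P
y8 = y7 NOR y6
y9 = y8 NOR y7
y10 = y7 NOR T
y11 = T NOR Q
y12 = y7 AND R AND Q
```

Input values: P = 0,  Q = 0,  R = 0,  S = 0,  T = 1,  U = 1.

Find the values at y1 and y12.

y1 = 0; y12 = 0

y1 = S OR P = 0 OR 0 = 0
y3 = P NOR y1 = 0 NOR 0 = 1
y4 = y3 AND y1 = 1 AND 0 = 0
y7 = y4 AND y1 AND P = 0 AND 0 AND 0 = 0
y12 = y7 AND R AND Q = 0 AND 0 AND 0 = 0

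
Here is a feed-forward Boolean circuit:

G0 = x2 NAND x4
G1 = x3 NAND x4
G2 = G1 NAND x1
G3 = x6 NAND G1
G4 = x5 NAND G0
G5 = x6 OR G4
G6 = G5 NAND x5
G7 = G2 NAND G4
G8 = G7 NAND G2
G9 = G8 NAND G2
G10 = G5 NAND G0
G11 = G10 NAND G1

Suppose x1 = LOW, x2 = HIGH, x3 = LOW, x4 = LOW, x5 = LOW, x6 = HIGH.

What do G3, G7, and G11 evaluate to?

G3 = LOW; G7 = LOW; G11 = HIGH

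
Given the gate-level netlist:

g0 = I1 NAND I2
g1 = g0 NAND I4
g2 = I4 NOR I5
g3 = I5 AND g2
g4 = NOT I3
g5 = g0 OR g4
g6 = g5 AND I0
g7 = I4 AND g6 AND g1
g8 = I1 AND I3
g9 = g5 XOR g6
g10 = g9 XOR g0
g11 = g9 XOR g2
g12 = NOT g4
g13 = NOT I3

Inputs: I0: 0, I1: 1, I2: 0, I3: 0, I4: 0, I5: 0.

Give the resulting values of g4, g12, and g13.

g4 = 1, g12 = 0, g13 = 1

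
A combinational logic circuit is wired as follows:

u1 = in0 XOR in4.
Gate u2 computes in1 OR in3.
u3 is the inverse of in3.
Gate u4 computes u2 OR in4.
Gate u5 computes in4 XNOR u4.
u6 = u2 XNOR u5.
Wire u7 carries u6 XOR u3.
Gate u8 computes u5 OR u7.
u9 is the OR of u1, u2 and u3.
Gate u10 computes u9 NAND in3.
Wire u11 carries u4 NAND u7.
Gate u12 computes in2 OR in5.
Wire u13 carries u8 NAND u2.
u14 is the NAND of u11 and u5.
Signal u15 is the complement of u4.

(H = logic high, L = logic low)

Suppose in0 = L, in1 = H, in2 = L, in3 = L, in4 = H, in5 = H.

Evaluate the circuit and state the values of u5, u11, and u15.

u5 = H, u11 = H, u15 = L

u2 = in1 OR in3 = H OR L = H
u3 = NOT in3 = NOT L = H
u4 = u2 OR in4 = H OR H = H
u5 = in4 XNOR u4 = H XNOR H = H
u6 = u2 XNOR u5 = H XNOR H = H
u7 = u6 XOR u3 = H XOR H = L
u11 = u4 NAND u7 = H NAND L = H
u15 = NOT u4 = NOT H = L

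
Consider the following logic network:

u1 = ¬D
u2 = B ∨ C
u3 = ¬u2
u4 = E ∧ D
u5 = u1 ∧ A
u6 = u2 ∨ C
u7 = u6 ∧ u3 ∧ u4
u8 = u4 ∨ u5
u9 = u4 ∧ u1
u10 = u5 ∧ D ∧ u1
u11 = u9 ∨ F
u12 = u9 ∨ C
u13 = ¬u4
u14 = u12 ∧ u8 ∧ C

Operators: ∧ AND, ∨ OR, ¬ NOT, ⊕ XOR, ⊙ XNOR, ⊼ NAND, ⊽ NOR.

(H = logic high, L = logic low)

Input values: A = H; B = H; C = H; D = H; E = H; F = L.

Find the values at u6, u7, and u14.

u6 = H, u7 = L, u14 = H

u1 = NOT D = NOT H = L
u2 = B OR C = H OR H = H
u3 = NOT u2 = NOT H = L
u4 = E AND D = H AND H = H
u5 = u1 AND A = L AND H = L
u6 = u2 OR C = H OR H = H
u7 = u6 AND u3 AND u4 = H AND L AND H = L
u8 = u4 OR u5 = H OR L = H
u9 = u4 AND u1 = H AND L = L
u12 = u9 OR C = L OR H = H
u14 = u12 AND u8 AND C = H AND H AND H = H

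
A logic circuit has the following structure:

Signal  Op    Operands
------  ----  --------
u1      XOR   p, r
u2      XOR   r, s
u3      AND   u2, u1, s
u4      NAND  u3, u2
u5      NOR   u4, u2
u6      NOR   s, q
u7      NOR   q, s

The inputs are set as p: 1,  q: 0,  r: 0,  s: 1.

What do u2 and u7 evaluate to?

u2 = 1, u7 = 0

u2 = r XOR s = 0 XOR 1 = 1
u7 = q NOR s = 0 NOR 1 = 0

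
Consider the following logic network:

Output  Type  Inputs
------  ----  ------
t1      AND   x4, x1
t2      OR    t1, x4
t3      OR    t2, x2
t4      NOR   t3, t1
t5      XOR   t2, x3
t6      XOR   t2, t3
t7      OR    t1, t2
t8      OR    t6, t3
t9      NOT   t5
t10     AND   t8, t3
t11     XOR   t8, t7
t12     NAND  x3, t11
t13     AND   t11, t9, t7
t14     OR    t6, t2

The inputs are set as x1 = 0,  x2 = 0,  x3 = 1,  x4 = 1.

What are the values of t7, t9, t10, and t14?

t1 = x4 AND x1 = 1 AND 0 = 0
t2 = t1 OR x4 = 0 OR 1 = 1
t3 = t2 OR x2 = 1 OR 0 = 1
t5 = t2 XOR x3 = 1 XOR 1 = 0
t6 = t2 XOR t3 = 1 XOR 1 = 0
t7 = t1 OR t2 = 0 OR 1 = 1
t8 = t6 OR t3 = 0 OR 1 = 1
t9 = NOT t5 = NOT 0 = 1
t10 = t8 AND t3 = 1 AND 1 = 1
t14 = t6 OR t2 = 0 OR 1 = 1

t7 = 1, t9 = 1, t10 = 1, t14 = 1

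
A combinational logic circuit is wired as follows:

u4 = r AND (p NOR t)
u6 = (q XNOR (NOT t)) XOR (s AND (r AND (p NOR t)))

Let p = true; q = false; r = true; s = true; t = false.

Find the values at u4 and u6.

u4 = false, u6 = false

u4 = true AND (true NOR false) = false
u6 = (false XNOR (NOT false)) XOR (true AND (true AND (true NOR false))) = false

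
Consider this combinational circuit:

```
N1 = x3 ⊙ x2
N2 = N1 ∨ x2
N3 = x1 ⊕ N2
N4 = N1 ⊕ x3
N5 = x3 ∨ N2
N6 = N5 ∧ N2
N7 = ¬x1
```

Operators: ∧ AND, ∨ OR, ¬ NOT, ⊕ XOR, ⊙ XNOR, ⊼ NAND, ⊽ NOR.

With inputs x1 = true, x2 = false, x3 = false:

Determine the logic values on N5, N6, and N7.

N1 = x3 XNOR x2 = false XNOR false = true
N2 = N1 OR x2 = true OR false = true
N5 = x3 OR N2 = false OR true = true
N6 = N5 AND N2 = true AND true = true
N7 = NOT x1 = NOT true = false

N5 = true, N6 = true, N7 = false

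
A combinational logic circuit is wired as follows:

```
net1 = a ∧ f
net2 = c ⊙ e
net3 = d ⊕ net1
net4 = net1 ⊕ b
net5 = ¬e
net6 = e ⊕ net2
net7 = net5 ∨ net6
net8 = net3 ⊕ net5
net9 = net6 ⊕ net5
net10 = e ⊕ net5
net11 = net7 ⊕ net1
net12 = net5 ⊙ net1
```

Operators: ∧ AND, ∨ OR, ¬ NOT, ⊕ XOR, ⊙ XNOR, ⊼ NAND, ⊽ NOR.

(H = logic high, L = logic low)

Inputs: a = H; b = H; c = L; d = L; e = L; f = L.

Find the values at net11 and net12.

net1 = a AND f = H AND L = L
net2 = c XNOR e = L XNOR L = H
net5 = NOT e = NOT L = H
net6 = e XOR net2 = L XOR H = H
net7 = net5 OR net6 = H OR H = H
net11 = net7 XOR net1 = H XOR L = H
net12 = net5 XNOR net1 = H XNOR L = L

net11 = H  net12 = L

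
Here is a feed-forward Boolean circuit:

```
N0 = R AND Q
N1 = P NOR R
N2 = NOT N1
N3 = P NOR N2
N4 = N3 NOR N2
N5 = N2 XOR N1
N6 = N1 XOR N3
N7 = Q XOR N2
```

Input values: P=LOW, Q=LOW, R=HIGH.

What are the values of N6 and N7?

N6 = LOW, N7 = HIGH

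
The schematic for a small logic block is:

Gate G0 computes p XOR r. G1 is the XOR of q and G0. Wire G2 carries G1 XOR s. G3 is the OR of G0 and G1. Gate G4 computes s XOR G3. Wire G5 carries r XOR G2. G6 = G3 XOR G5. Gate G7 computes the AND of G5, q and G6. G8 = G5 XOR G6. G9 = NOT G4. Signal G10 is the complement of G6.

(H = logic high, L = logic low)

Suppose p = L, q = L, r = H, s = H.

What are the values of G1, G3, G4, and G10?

G0 = p XOR r = L XOR H = H
G1 = q XOR G0 = L XOR H = H
G2 = G1 XOR s = H XOR H = L
G3 = G0 OR G1 = H OR H = H
G4 = s XOR G3 = H XOR H = L
G5 = r XOR G2 = H XOR L = H
G6 = G3 XOR G5 = H XOR H = L
G10 = NOT G6 = NOT L = H

G1 = H; G3 = H; G4 = L; G10 = H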